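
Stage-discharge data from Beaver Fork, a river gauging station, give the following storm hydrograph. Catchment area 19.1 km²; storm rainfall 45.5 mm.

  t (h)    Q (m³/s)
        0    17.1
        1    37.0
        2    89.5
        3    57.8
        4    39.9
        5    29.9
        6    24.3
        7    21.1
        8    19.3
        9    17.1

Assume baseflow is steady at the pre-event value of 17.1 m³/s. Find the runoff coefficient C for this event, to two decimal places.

C ≈ 0.75

ΣQ_DR = 182.0 m³/s; V = ΣQ_DR·Δt = 6.552 × 10^5 m³.
Runoff depth d = V / A = 34.30 mm.
C = d / P = 34.30 / 45.5 = 0.75.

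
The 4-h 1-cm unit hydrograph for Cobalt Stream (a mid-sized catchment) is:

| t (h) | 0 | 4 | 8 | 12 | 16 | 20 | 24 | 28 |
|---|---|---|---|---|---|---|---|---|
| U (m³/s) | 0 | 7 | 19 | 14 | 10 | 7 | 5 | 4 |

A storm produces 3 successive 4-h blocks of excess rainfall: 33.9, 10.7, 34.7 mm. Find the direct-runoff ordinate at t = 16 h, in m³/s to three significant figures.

By discrete convolution, Q_j = Σ (P_i / 10 mm) · U_{j−i}.
At t = 16 h (j=4): Q = (33.9/10)·10 + (10.7/10)·14 + (34.7/10)·19 = 115 m³/s.

Q ≈ 115 m³/s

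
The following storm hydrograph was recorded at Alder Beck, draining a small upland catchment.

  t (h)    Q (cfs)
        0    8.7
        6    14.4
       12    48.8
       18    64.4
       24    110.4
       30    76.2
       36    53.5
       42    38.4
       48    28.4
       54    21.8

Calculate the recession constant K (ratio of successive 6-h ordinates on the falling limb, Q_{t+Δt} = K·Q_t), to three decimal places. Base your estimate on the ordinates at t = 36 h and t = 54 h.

Using the recession-limb readings at t = 36 h and t = 54 h: Q falls from 53.5 to 21.8 cfs over 3 intervals.
K = (Q₂/Q₁)^(1/3) = (21.8/53.5)^(1/3) = 0.741.

K ≈ 0.741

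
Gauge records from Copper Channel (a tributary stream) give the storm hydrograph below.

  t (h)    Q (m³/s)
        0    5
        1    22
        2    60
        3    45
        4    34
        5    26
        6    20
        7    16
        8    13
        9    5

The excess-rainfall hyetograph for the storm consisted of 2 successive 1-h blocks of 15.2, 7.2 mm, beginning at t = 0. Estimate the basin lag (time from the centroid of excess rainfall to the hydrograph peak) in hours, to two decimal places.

Centroid of excess rainfall: t_c = Σ P_i·t̄_i / ΣP_i = 0.8214 h (block centres at 0.5, 1.5 h).
Hydrograph peak occurs at t = 2 h, so basin lag t_L = 2 − 0.8214 = 1.18 h.

t_L ≈ 1.18 h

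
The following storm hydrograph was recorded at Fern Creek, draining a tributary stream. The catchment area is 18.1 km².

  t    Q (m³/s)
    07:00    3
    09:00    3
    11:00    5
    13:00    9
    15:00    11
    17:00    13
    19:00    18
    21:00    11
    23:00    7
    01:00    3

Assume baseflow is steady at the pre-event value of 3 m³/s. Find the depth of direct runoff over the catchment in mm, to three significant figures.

d ≈ 21.1 mm

Direct runoff: 0.0, 0.0, 2.0, 6.0, 8.0, 10.0, 15.0, 8.0, 4.0, 0.0 m³/s; ΣQ_DR = 53.00 m³/s.
V = ΣQ_DR · Δt = 53.00 × 7200 s = 3.816 × 10^5 m³.
Over A = 18.1 km², depth = V / A = 21.1 mm.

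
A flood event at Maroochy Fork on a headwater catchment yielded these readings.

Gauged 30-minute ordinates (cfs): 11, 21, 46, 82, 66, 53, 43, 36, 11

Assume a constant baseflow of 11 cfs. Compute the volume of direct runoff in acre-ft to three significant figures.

Direct-runoff ordinates (Q − Q_b): 0.0, 10.0, 35.0, 71.0, 55.0, 42.0, 32.0, 25.0, 0.0 cfs.
ΣQ_DR = 270.0 cfs.
With Δt = 0.5 h = 1800 s, V = ΣQ_DR · Δt = 270.0 × 1800 = 4.86 × 10^5 ft³ = 11.2 acre-ft.

V ≈ 11.2 acre-ft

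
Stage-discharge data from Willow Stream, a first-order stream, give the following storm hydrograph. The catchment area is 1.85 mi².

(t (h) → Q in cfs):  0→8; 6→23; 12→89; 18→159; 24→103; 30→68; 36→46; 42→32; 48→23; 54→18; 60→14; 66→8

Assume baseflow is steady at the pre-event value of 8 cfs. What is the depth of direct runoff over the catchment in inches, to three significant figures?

Direct runoff: 0.0, 15.0, 81.0, 151.0, 95.0, 60.0, 38.0, 24.0, 15.0, 10.0, 6.0, 0.0 cfs; ΣQ_DR = 495.0 cfs.
V = ΣQ_DR · Δt = 495.0 × 21600 s = 1.069 × 10^7 ft³.
Over A = 1.85 mi², depth = V / A = 2.49 in.

d ≈ 2.49 in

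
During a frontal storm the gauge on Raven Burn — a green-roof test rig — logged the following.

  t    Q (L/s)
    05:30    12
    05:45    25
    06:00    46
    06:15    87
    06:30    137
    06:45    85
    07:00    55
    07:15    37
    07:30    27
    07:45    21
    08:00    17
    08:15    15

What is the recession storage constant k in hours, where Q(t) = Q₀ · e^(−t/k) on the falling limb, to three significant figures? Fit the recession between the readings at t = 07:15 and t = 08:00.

k ≈ 0.964 h

On the falling limb, Q drops from 37 to 17 L/s between t = 07:15 and t = 08:00 (Δt = 0.75 h).
k = −Δt / ln(Q₂/Q₁) = −0.75 / ln(17/37) = 0.964 h.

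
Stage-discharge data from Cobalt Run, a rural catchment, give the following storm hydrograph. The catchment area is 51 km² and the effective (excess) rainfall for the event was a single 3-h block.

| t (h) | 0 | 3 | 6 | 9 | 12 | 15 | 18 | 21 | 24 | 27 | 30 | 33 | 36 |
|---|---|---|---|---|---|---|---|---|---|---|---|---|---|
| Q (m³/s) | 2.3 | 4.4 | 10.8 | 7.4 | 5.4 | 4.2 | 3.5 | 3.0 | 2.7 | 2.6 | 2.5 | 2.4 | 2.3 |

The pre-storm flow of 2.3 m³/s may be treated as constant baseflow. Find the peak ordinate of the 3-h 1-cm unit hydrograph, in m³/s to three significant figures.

Direct runoff: 0.0, 2.1, 8.5, 5.1, 3.1, 1.9, 1.2, 0.7, 0.4, 0.3, 0.2, 0.1, 0.0 m³/s; ΣQ_DR = 23.60 m³/s, peak = 8.5 m³/s.
Runoff depth d = ΣQ_DR·Δt / A = 23.60 × 10800 / (51 km²) = 4.998 mm.
The 1-cm UH is the DRH scaled by (10 mm)/d, so U_p = 8.5 × 10/4.998 = 17.0 m³/s.

U_p ≈ 17.0 m³/s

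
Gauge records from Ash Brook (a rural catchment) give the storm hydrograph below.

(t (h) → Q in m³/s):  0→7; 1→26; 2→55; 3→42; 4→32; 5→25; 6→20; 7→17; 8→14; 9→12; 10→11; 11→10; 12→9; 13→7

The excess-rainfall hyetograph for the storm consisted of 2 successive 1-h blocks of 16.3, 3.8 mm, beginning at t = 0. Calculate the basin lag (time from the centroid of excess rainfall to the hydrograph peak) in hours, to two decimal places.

t_L ≈ 1.31 h

Centroid of excess rainfall: t_c = Σ P_i·t̄_i / ΣP_i = 0.6891 h (block centres at 0.5, 1.5 h).
Hydrograph peak occurs at t = 2 h, so basin lag t_L = 2 − 0.6891 = 1.31 h.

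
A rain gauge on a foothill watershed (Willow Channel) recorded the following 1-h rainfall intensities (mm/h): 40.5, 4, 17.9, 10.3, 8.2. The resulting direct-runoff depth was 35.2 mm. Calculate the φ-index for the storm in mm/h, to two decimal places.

Only the 2 blocks with intensity above φ contribute runoff: 40.5, 17.9 mm/h.
Σ(I−φ)·Δt = d  ⇒  (40.5+17.9 − 2φ)·1 = 35.2
φ = (58.40 − 35.2/1) / 2 = 11.60 mm/h.

φ ≈ 11.60 mm/h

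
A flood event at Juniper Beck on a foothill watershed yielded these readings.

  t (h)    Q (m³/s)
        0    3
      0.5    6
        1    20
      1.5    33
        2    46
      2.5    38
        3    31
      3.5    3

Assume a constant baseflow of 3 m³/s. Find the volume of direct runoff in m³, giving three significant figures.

Direct-runoff ordinates (Q − Q_b): 0.0, 3.0, 17.0, 30.0, 43.0, 35.0, 28.0, 0.0 m³/s.
ΣQ_DR = 156.0 m³/s.
With Δt = 0.5 h = 1800 s, V = ΣQ_DR · Δt = 156.0 × 1800 = 2.81 × 10^5 m³.

V ≈ 2.81 × 10^5 m³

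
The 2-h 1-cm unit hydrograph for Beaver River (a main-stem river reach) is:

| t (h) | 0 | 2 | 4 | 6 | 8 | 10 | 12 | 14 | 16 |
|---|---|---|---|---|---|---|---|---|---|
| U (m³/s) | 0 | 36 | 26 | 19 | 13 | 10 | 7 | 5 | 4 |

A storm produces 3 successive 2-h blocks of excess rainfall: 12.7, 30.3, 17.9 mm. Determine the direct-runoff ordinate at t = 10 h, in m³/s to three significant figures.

By discrete convolution, Q_j = Σ (P_i / 10 mm) · U_{j−i}.
At t = 10 h (j=5): Q = (12.7/10)·10 + (30.3/10)·13 + (17.9/10)·19 = 86.1 m³/s.

Q ≈ 86.1 m³/s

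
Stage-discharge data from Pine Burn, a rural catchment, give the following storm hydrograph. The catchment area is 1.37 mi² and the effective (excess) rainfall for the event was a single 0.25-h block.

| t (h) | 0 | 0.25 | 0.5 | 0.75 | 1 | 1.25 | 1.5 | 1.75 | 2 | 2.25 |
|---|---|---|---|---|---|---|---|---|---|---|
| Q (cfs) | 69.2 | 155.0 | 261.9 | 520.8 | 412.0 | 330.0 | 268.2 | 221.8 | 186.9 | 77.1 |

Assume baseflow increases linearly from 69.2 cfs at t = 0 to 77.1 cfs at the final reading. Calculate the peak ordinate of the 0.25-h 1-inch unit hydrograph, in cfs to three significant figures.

U_p ≈ 896 cfs

Direct runoff: 0.00, 84.92, 190.94, 448.97, 339.29, 256.41, 193.73, 146.46, 110.68, 0.00 cfs; ΣQ_DR = 1771 cfs, peak = 448.97 cfs.
Runoff depth d = ΣQ_DR·Δt / A = 1771 × 900 / (1.37 mi²) = 0.5009 in.
The 1-inch UH is the DRH scaled by (1 in)/d, so U_p = 448.97 × 1/0.5009 = 896 cfs.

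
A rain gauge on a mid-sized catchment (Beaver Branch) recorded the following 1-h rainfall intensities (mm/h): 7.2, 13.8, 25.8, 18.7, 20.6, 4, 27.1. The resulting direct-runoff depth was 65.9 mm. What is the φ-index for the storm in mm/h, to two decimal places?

φ ≈ 8.02 mm/h

Only the 5 blocks with intensity above φ contribute runoff: 13.8, 25.8, 18.7, 20.6, 27.1 mm/h.
Σ(I−φ)·Δt = d  ⇒  (13.8+25.8+18.7+20.6+27.1 − 5φ)·1 = 65.9
φ = (106.0 − 65.9/1) / 5 = 8.02 mm/h.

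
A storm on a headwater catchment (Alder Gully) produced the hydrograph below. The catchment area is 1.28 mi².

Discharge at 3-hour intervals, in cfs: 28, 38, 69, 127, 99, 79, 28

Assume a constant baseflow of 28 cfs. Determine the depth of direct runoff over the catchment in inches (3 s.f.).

Direct runoff: 0.0, 10.0, 41.0, 99.0, 71.0, 51.0, 0.0 cfs; ΣQ_DR = 272.0 cfs.
V = ΣQ_DR · Δt = 272.0 × 10800 s = 2.938 × 10^6 ft³.
Over A = 1.28 mi², depth = V / A = 0.988 in.

d ≈ 0.988 in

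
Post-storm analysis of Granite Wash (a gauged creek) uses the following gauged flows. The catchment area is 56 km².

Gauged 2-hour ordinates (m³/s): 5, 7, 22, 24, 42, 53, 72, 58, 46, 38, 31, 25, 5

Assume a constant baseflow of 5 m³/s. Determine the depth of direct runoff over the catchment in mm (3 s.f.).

d ≈ 46.7 mm

Direct runoff: 0.0, 2.0, 17.0, 19.0, 37.0, 48.0, 67.0, 53.0, 41.0, 33.0, 26.0, 20.0, 0.0 m³/s; ΣQ_DR = 363.0 m³/s.
V = ΣQ_DR · Δt = 363.0 × 7200 s = 2.614 × 10^6 m³.
Over A = 56 km², depth = V / A = 46.7 mm.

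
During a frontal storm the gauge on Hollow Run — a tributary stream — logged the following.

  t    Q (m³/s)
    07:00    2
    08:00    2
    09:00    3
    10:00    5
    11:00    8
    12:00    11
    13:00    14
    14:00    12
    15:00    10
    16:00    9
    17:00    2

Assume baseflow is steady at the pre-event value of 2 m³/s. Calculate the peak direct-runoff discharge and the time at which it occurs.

Subtracting baseflow gives direct-runoff ordinates: 0.0, 0.0, 1.0, 3.0, 6.0, 9.0, 12.0, 10.0, 8.0, 7.0, 0.0 m³/s.
The maximum is 12.0 m³/s, occurring at the reading for t = 13:00.

Q_p = 12.0 m³/s at t = 13:00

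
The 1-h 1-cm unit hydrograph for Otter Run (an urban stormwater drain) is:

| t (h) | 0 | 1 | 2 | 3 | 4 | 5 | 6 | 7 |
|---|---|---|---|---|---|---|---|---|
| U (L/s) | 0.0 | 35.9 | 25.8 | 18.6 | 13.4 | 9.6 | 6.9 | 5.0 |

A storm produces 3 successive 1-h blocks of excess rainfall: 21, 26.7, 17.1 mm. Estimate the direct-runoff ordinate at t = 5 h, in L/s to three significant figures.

Q ≈ 87.7 L/s

By discrete convolution, Q_j = Σ (P_i / 10 mm) · U_{j−i}.
At t = 5 h (j=5): Q = (21/10)·9.6 + (26.7/10)·13.4 + (17.1/10)·18.6 = 87.7 L/s.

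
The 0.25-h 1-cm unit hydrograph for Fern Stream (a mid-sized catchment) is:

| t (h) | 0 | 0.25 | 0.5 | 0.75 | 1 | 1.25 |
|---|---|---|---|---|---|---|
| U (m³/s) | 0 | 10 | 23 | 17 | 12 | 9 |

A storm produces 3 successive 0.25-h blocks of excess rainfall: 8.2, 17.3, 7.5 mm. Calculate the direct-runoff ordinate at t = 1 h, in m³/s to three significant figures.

By discrete convolution, Q_j = Σ (P_i / 10 mm) · U_{j−i}.
At t = 1 h (j=4): Q = (8.2/10)·12 + (17.3/10)·17 + (7.5/10)·23 = 56.5 m³/s.

Q ≈ 56.5 m³/s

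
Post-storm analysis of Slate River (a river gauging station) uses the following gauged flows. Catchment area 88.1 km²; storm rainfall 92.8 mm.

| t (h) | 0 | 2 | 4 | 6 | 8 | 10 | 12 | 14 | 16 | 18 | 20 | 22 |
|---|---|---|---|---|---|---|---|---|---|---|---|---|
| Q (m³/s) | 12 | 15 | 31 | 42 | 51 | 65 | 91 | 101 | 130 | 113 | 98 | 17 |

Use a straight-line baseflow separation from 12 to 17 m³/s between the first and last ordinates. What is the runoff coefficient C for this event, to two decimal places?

ΣQ_DR = 592.0 m³/s; V = ΣQ_DR·Δt = 4.262 × 10^6 m³.
Runoff depth d = V / A = 48.38 mm.
C = d / P = 48.38 / 92.8 = 0.52.

C ≈ 0.52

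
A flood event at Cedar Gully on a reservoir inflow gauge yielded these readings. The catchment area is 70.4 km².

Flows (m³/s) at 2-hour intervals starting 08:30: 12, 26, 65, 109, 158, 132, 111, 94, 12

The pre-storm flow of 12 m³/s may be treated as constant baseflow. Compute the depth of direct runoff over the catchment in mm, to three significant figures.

d ≈ 62.5 mm

Direct runoff: 0.0, 14.0, 53.0, 97.0, 146.0, 120.0, 99.0, 82.0, 0.0 m³/s; ΣQ_DR = 611.0 m³/s.
V = ΣQ_DR · Δt = 611.0 × 7200 s = 4.399 × 10^6 m³.
Over A = 70.4 km², depth = V / A = 62.5 mm.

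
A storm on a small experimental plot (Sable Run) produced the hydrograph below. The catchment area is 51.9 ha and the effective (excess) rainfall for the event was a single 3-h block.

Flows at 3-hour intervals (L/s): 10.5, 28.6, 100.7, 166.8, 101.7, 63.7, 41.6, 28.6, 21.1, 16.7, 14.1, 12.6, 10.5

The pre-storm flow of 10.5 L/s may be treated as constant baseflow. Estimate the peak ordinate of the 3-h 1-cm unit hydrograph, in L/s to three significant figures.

U_p ≈ 156 L/s

Direct runoff: 0.0, 18.1, 90.2, 156.3, 91.2, 53.2, 31.1, 18.1, 10.6, 6.2, 3.6, 2.1, 0.0 L/s; ΣQ_DR = 480.7 L/s, peak = 156.3 L/s.
Runoff depth d = ΣQ_DR·Δt / A = 480.7 × 10800 / (51.9 ha) = 10.00 mm.
The 1-cm UH is the DRH scaled by (10 mm)/d, so U_p = 156.3 × 10/10.00 = 156 L/s.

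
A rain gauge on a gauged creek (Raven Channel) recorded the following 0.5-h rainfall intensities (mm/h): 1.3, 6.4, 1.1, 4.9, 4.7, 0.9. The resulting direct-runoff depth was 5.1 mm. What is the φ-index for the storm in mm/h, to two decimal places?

Only the 3 blocks with intensity above φ contribute runoff: 6.4, 4.9, 4.7 mm/h.
Σ(I−φ)·Δt = d  ⇒  (6.4+4.9+4.7 − 3φ)·0.5 = 5.1
φ = (16.00 − 5.1/0.5) / 3 = 1.93 mm/h.

φ ≈ 1.93 mm/h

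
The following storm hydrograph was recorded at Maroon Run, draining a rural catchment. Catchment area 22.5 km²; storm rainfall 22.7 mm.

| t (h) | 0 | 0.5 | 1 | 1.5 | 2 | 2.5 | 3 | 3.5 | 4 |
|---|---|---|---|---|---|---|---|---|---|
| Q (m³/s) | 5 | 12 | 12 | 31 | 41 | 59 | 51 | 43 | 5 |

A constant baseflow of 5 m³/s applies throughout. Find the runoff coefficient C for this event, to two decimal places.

C ≈ 0.75

ΣQ_DR = 214.0 m³/s; V = ΣQ_DR·Δt = 3.852 × 10^5 m³.
Runoff depth d = V / A = 17.12 mm.
C = d / P = 17.12 / 22.7 = 0.75.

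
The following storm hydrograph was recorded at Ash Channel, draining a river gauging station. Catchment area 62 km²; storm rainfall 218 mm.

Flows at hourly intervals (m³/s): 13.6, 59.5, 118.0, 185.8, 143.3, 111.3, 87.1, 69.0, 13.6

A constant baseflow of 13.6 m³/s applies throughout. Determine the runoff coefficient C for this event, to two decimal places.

ΣQ_DR = 678.8 m³/s; V = ΣQ_DR·Δt = 2.444 × 10^6 m³.
Runoff depth d = V / A = 39.41 mm.
C = d / P = 39.41 / 218 = 0.18.

C ≈ 0.18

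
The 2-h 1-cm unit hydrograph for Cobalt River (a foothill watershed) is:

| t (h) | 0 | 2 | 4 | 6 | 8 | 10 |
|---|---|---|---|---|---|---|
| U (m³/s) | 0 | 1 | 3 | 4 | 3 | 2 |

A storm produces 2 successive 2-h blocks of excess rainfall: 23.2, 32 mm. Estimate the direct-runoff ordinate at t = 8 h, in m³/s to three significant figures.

By discrete convolution, Q_j = Σ (P_i / 10 mm) · U_{j−i}.
At t = 8 h (j=4): Q = (23.2/10)·3 + (32/10)·4 = 19.8 m³/s.

Q ≈ 19.8 m³/s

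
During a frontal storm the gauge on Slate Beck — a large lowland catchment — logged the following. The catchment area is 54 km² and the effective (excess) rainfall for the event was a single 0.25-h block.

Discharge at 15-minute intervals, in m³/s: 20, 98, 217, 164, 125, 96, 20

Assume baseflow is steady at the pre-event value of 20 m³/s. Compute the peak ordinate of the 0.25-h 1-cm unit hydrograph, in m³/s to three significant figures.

U_p ≈ 197 m³/s

Direct runoff: 0.0, 78.0, 197.0, 144.0, 105.0, 76.0, 0.0 m³/s; ΣQ_DR = 600.0 m³/s, peak = 197.0 m³/s.
Runoff depth d = ΣQ_DR·Δt / A = 600.0 × 900 / (54 km²) = 10.00 mm.
The 1-cm UH is the DRH scaled by (10 mm)/d, so U_p = 197.0 × 10/10.00 = 197 m³/s.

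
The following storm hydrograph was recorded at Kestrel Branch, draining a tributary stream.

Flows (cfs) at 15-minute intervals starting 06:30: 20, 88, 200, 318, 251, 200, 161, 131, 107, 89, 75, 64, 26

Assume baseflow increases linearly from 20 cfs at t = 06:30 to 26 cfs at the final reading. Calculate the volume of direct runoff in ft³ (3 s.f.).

V ≈ 1.29 × 10^6 ft³

Direct-runoff ordinates (Q − Q_b): 0.00, 67.50, 179.00, 296.50, 229.00, 177.50, 138.00, 107.50, 83.00, 64.50, 50.00, 38.50, 0.00 cfs.
ΣQ_DR = 1431 cfs.
With Δt = 0.25 h = 900 s, V = ΣQ_DR · Δt = 1431 × 900 = 1.29 × 10^6 ft³.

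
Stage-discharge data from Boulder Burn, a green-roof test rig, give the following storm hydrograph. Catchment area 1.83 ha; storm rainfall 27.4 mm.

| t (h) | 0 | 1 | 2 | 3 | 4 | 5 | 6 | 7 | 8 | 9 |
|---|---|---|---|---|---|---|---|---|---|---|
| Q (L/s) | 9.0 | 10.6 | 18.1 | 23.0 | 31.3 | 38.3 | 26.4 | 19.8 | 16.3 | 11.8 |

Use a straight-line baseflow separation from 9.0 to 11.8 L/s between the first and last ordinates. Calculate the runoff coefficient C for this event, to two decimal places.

ΣQ_DR = 100.6 L/s; V = ΣQ_DR·Δt = 3.622 × 10^5 L.
Runoff depth d = V / A = 19.79 mm.
C = d / P = 19.79 / 27.4 = 0.72.

C ≈ 0.72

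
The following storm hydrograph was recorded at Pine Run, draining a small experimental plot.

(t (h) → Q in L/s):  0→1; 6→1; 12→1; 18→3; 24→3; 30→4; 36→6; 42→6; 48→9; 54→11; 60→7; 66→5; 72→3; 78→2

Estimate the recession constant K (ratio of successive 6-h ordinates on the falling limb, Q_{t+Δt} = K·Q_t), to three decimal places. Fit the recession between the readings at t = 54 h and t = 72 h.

K ≈ 0.648

Using the recession-limb readings at t = 54 h and t = 72 h: Q falls from 11 to 3 L/s over 3 intervals.
K = (Q₂/Q₁)^(1/3) = (3/11)^(1/3) = 0.648.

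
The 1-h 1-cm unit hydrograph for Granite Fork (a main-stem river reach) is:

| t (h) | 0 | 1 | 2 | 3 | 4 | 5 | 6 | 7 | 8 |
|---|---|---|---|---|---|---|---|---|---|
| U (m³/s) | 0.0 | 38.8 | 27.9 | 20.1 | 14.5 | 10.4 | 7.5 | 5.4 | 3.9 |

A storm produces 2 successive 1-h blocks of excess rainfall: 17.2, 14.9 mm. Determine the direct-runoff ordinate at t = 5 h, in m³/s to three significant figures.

By discrete convolution, Q_j = Σ (P_i / 10 mm) · U_{j−i}.
At t = 5 h (j=5): Q = (17.2/10)·10.4 + (14.9/10)·14.5 = 39.5 m³/s.

Q ≈ 39.5 m³/s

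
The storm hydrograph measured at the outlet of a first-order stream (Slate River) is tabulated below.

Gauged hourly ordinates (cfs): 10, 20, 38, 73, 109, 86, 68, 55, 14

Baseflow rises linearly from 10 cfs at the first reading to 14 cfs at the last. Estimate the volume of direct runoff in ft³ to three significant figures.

Direct-runoff ordinates (Q − Q_b): 0.00, 9.50, 27.00, 61.50, 97.00, 73.50, 55.00, 41.50, 0.00 cfs.
ΣQ_DR = 365.0 cfs.
With Δt = 1 h = 3600 s, V = ΣQ_DR · Δt = 365.0 × 3600 = 1.31 × 10^6 ft³.

V ≈ 1.31 × 10^6 ft³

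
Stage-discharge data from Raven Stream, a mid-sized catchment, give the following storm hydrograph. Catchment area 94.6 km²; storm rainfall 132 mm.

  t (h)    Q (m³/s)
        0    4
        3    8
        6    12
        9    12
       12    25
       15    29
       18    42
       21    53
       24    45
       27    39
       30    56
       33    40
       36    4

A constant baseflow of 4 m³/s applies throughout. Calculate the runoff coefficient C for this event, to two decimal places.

C ≈ 0.27

ΣQ_DR = 317.0 m³/s; V = ΣQ_DR·Δt = 3.424 × 10^6 m³.
Runoff depth d = V / A = 36.19 mm.
C = d / P = 36.19 / 132 = 0.27.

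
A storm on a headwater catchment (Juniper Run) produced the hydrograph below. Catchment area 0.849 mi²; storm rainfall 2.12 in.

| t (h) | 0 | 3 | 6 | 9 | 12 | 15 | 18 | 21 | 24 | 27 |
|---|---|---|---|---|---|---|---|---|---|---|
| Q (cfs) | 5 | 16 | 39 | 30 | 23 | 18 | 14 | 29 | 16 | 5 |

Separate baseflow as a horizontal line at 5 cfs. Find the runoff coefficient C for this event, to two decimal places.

ΣQ_DR = 145.0 cfs; V = ΣQ_DR·Δt = 1.566 × 10^6 ft³.
Runoff depth d = V / A = 0.7940 in.
C = d / P = 0.7940 / 2.12 = 0.37.

C ≈ 0.37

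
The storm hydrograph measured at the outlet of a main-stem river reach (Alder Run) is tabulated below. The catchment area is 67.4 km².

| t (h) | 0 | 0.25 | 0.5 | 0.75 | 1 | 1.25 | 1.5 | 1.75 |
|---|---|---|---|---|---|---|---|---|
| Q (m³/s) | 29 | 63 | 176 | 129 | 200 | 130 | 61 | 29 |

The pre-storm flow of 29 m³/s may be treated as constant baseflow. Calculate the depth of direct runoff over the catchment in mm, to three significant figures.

d ≈ 7.81 mm

Direct runoff: 0.0, 34.0, 147.0, 100.0, 171.0, 101.0, 32.0, 0.0 m³/s; ΣQ_DR = 585.0 m³/s.
V = ΣQ_DR · Δt = 585.0 × 900 s = 5.265 × 10^5 m³.
Over A = 67.4 km², depth = V / A = 7.81 mm.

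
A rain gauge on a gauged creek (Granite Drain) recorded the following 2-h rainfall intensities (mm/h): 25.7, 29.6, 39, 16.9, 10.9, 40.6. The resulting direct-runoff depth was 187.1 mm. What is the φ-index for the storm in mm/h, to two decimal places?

φ ≈ 11.65 mm/h

Only the 5 blocks with intensity above φ contribute runoff: 25.7, 29.6, 39, 16.9, 40.6 mm/h.
Σ(I−φ)·Δt = d  ⇒  (25.7+29.6+39+16.9+40.6 − 5φ)·2 = 187.1
φ = (151.8 − 187.1/2) / 5 = 11.65 mm/h.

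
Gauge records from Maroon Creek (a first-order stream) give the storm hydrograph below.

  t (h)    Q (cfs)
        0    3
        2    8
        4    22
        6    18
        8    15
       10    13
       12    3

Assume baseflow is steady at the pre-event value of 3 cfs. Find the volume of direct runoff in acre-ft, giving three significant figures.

V ≈ 10.1 acre-ft

Direct-runoff ordinates (Q − Q_b): 0.0, 5.0, 19.0, 15.0, 12.0, 10.0, 0.0 cfs.
ΣQ_DR = 61.00 cfs.
With Δt = 2 h = 7200 s, V = ΣQ_DR · Δt = 61.00 × 7200 = 4.39 × 10^5 ft³ = 10.1 acre-ft.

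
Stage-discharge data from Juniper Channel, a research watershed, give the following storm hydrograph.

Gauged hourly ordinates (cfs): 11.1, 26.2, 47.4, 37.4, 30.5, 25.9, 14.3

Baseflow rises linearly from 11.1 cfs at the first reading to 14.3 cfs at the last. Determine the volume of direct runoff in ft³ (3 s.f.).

V ≈ 3.74 × 10^5 ft³

Direct-runoff ordinates (Q − Q_b): 0.00, 14.57, 35.23, 24.70, 17.27, 12.13, 0.00 cfs.
ΣQ_DR = 103.9 cfs.
With Δt = 1 h = 3600 s, V = ΣQ_DR · Δt = 103.9 × 3600 = 3.74 × 10^5 ft³.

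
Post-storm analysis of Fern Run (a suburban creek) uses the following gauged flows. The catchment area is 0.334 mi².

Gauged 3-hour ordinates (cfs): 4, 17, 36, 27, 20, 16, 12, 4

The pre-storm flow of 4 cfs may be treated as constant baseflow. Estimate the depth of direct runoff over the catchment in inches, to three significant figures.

Direct runoff: 0.0, 13.0, 32.0, 23.0, 16.0, 12.0, 8.0, 0.0 cfs; ΣQ_DR = 104.0 cfs.
V = ΣQ_DR · Δt = 104.0 × 10800 s = 1.123 × 10^6 ft³.
Over A = 0.334 mi², depth = V / A = 1.45 in.

d ≈ 1.45 in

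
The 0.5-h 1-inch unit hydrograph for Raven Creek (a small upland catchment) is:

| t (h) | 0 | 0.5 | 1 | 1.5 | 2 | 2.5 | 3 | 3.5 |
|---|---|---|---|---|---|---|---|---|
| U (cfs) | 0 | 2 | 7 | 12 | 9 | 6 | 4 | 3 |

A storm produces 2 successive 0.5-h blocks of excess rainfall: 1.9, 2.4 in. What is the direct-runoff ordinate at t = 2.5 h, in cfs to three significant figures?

Q ≈ 33.0 cfs

By discrete convolution, Q_j = Σ (P_i / 1 in) · U_{j−i}.
At t = 2.5 h (j=5): Q = (1.9/1)·6 + (2.4/1)·9 = 33.0 cfs.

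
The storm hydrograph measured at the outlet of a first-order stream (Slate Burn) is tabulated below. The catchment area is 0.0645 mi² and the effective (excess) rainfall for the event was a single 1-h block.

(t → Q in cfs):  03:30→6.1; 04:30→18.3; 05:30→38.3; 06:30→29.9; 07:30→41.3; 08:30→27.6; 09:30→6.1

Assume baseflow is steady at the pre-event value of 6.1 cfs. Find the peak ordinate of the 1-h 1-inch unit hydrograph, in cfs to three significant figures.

U_p ≈ 11.7 cfs

Direct runoff: 0.0, 12.2, 32.2, 23.8, 35.2, 21.5, 0.0 cfs; ΣQ_DR = 124.9 cfs, peak = 35.2 cfs.
Runoff depth d = ΣQ_DR·Δt / A = 124.9 × 3600 / (0.0645 mi²) = 3.001 in.
The 1-inch UH is the DRH scaled by (1 in)/d, so U_p = 35.2 × 1/3.001 = 11.7 cfs.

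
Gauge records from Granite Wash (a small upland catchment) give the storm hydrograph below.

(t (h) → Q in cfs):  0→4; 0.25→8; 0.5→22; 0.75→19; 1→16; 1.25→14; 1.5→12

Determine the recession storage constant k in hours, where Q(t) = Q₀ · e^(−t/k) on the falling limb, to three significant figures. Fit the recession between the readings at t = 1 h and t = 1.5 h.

k ≈ 1.74 h

On the falling limb, Q drops from 16 to 12 cfs between t = 1 h and t = 1.5 h (Δt = 0.5 h).
k = −Δt / ln(Q₂/Q₁) = −0.5 / ln(12/16) = 1.74 h.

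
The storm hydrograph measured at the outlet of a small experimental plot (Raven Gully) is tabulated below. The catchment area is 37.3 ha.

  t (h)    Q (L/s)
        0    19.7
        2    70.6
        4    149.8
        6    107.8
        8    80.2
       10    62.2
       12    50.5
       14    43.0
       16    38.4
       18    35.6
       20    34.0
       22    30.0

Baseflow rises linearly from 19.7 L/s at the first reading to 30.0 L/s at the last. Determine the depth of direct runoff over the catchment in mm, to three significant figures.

d ≈ 8.18 mm

Direct runoff: 0.00, 49.96, 128.23, 85.29, 56.75, 37.82, 25.18, 16.75, 11.21, 7.47, 4.94, 0.00 L/s; ΣQ_DR = 423.6 L/s.
V = ΣQ_DR · Δt = 423.6 × 7200 s = 3.050 × 10^6 L.
Over A = 37.3 ha, depth = V / A = 8.18 mm.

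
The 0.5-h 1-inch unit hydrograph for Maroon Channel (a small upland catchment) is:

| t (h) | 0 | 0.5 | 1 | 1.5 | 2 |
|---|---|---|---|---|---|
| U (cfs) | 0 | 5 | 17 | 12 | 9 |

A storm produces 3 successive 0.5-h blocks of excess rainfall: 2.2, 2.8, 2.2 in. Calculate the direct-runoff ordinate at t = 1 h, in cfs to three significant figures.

Q ≈ 51.4 cfs

By discrete convolution, Q_j = Σ (P_i / 1 in) · U_{j−i}.
At t = 1 h (j=2): Q = (2.2/1)·17 + (2.8/1)·5 + (2.2/1)·0 = 51.4 cfs.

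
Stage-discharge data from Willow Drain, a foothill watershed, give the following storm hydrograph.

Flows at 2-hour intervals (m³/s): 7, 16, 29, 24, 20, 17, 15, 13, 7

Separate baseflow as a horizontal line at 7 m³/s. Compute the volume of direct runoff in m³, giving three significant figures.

V ≈ 6.12 × 10^5 m³

Direct-runoff ordinates (Q − Q_b): 0.0, 9.0, 22.0, 17.0, 13.0, 10.0, 8.0, 6.0, 0.0 m³/s.
ΣQ_DR = 85.00 m³/s.
With Δt = 2 h = 7200 s, V = ΣQ_DR · Δt = 85.00 × 7200 = 6.12 × 10^5 m³.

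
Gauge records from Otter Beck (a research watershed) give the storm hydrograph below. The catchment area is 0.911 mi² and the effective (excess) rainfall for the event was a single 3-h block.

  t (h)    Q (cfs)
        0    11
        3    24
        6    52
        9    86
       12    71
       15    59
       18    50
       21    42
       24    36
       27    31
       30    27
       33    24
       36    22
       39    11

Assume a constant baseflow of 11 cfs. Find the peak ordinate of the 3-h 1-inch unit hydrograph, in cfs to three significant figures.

U_p ≈ 37.5 cfs

Direct runoff: 0.0, 13.0, 41.0, 75.0, 60.0, 48.0, 39.0, 31.0, 25.0, 20.0, 16.0, 13.0, 11.0, 0.0 cfs; ΣQ_DR = 392.0 cfs, peak = 75.0 cfs.
Runoff depth d = ΣQ_DR·Δt / A = 392.0 × 10800 / (0.911 mi²) = 2.000 in.
The 1-inch UH is the DRH scaled by (1 in)/d, so U_p = 75.0 × 1/2.000 = 37.5 cfs.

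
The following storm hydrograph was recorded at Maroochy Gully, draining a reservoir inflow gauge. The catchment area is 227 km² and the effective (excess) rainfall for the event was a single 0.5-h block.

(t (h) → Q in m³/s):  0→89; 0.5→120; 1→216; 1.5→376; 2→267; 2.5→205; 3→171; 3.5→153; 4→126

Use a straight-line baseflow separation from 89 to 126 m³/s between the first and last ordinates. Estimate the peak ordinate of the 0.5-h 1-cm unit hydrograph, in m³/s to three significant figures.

U_p ≈ 456 m³/s

Direct runoff: 0.00, 26.38, 117.75, 273.12, 159.50, 92.88, 54.25, 31.62, 0.00 m³/s; ΣQ_DR = 755.5 m³/s, peak = 273.12 m³/s.
Runoff depth d = ΣQ_DR·Δt / A = 755.5 × 1800 / (227 km²) = 5.991 mm.
The 1-cm UH is the DRH scaled by (10 mm)/d, so U_p = 273.12 × 10/5.991 = 456 m³/s.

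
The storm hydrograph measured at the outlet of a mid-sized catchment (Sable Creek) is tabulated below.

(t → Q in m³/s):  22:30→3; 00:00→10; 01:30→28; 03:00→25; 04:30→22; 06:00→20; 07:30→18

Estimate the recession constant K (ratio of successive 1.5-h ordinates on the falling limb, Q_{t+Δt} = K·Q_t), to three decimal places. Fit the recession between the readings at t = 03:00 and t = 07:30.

Using the recession-limb readings at t = 03:00 and t = 07:30: Q falls from 25 to 18 m³/s over 3 intervals.
K = (Q₂/Q₁)^(1/3) = (18/25)^(1/3) = 0.896.

K ≈ 0.896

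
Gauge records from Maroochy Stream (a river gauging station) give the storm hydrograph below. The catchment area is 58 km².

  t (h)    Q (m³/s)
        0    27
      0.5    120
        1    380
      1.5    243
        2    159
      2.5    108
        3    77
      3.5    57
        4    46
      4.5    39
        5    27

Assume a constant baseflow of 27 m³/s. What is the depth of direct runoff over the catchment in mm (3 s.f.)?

Direct runoff: 0.0, 93.0, 353.0, 216.0, 132.0, 81.0, 50.0, 30.0, 19.0, 12.0, 0.0 m³/s; ΣQ_DR = 986.0 m³/s.
V = ΣQ_DR · Δt = 986.0 × 1800 s = 1.775 × 10^6 m³.
Over A = 58 km², depth = V / A = 30.6 mm.

d ≈ 30.6 mm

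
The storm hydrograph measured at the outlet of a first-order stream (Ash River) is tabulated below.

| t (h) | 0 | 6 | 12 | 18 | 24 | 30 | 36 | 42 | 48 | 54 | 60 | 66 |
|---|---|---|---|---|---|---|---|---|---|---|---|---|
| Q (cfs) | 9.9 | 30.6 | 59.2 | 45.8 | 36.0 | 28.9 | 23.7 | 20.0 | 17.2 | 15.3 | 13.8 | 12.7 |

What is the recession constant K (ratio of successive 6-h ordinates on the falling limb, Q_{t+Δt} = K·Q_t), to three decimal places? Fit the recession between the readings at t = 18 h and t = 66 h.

K ≈ 0.852

Using the recession-limb readings at t = 18 h and t = 66 h: Q falls from 45.8 to 12.7 cfs over 8 intervals.
K = (Q₂/Q₁)^(1/8) = (12.7/45.8)^(1/8) = 0.852.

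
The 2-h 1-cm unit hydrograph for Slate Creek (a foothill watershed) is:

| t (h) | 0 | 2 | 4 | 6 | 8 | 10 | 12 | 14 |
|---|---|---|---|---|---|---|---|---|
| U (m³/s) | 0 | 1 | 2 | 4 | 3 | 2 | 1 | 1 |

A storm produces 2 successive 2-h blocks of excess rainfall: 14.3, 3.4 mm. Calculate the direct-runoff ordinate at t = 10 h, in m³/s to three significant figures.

Q ≈ 3.88 m³/s

By discrete convolution, Q_j = Σ (P_i / 10 mm) · U_{j−i}.
At t = 10 h (j=5): Q = (14.3/10)·2 + (3.4/10)·3 = 3.88 m³/s.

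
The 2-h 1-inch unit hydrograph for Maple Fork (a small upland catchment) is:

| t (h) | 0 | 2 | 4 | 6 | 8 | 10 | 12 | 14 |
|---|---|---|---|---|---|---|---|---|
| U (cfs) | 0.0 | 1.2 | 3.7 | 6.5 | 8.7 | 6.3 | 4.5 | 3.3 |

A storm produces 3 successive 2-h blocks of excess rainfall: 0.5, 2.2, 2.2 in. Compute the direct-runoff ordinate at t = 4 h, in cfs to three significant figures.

By discrete convolution, Q_j = Σ (P_i / 1 in) · U_{j−i}.
At t = 4 h (j=2): Q = (0.5/1)·3.7 + (2.2/1)·1.2 + (2.2/1)·0.0 = 4.49 cfs.

Q ≈ 4.49 cfs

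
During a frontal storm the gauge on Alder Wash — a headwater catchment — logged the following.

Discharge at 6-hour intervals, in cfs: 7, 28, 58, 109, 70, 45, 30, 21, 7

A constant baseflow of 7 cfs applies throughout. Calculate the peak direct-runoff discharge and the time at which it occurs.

Q_p = 102.0 cfs at t = 18 h

Subtracting baseflow gives direct-runoff ordinates: 0.0, 21.0, 51.0, 102.0, 63.0, 38.0, 23.0, 14.0, 0.0 cfs.
The maximum is 102.0 cfs, occurring at the reading for t = 18 h.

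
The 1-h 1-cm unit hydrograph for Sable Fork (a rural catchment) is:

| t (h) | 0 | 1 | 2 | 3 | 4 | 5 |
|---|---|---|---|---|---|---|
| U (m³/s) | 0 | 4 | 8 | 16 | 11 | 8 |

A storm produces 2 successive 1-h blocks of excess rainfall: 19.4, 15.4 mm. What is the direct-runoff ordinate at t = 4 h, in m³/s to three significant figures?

By discrete convolution, Q_j = Σ (P_i / 10 mm) · U_{j−i}.
At t = 4 h (j=4): Q = (19.4/10)·11 + (15.4/10)·16 = 46.0 m³/s.

Q ≈ 46.0 m³/s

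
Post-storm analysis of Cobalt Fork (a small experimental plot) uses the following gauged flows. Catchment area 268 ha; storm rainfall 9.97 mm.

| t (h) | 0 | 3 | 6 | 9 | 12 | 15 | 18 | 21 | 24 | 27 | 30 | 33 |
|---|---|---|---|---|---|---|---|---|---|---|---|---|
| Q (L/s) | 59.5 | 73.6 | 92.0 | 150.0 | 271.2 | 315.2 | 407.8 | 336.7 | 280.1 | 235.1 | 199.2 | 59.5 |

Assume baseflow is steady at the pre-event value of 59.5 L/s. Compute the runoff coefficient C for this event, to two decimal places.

ΣQ_DR = 1766 L/s; V = ΣQ_DR·Δt = 1.907 × 10^7 L.
Runoff depth d = V / A = 7.116 mm.
C = d / P = 7.116 / 9.97 = 0.71.

C ≈ 0.71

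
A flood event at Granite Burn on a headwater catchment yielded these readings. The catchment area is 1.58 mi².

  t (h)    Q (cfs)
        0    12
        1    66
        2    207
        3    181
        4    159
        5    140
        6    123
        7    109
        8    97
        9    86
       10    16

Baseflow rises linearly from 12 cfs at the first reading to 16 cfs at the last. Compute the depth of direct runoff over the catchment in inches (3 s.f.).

Direct runoff: 0.00, 53.60, 194.20, 167.80, 145.40, 126.00, 108.60, 94.20, 81.80, 70.40, 0.00 cfs; ΣQ_DR = 1042 cfs.
V = ΣQ_DR · Δt = 1042 × 3600 s = 3.751 × 10^6 ft³.
Over A = 1.58 mi², depth = V / A = 1.02 in.

d ≈ 1.02 in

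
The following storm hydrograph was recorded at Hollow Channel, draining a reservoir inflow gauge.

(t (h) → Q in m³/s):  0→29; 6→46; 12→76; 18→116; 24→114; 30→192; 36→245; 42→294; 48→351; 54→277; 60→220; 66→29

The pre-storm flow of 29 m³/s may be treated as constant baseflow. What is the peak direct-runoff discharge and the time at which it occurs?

Subtracting baseflow gives direct-runoff ordinates: 0.0, 17.0, 47.0, 87.0, 85.0, 163.0, 216.0, 265.0, 322.0, 248.0, 191.0, 0.0 m³/s.
The maximum is 322.0 m³/s, occurring at the reading for t = 48 h.

Q_p = 322.0 m³/s at t = 48 h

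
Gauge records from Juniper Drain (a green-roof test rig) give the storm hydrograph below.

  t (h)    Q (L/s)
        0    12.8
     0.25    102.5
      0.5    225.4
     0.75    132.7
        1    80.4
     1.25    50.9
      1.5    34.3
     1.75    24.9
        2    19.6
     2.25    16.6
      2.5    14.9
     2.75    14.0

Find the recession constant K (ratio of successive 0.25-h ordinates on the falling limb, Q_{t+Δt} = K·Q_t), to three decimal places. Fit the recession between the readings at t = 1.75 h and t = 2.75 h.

K ≈ 0.866

Using the recession-limb readings at t = 1.75 h and t = 2.75 h: Q falls from 24.9 to 14.0 L/s over 4 intervals.
K = (Q₂/Q₁)^(1/4) = (14.0/24.9)^(1/4) = 0.866.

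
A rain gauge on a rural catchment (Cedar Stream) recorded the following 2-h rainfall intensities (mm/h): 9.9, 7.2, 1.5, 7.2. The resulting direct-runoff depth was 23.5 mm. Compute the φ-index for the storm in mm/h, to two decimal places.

Only the 3 blocks with intensity above φ contribute runoff: 9.9, 7.2, 7.2 mm/h.
Σ(I−φ)·Δt = d  ⇒  (9.9+7.2+7.2 − 3φ)·2 = 23.5
φ = (24.30 − 23.5/2) / 3 = 4.18 mm/h.

φ ≈ 4.18 mm/h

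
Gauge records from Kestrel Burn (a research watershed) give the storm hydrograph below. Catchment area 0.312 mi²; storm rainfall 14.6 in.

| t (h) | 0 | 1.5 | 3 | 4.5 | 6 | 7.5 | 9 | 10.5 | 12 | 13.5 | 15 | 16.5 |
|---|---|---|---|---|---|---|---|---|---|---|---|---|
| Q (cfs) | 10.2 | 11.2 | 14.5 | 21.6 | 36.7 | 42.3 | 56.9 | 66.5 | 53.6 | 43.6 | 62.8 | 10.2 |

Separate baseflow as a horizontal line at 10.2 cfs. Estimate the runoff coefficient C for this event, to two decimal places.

C ≈ 0.16

ΣQ_DR = 307.7 cfs; V = ΣQ_DR·Δt = 1.662 × 10^6 ft³.
Runoff depth d = V / A = 2.292 in.
C = d / P = 2.292 / 14.6 = 0.16.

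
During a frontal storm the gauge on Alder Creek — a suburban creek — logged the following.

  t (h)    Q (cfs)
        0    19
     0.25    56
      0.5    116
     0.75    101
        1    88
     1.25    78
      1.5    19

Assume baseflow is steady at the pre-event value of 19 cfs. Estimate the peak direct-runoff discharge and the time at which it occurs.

Q_p = 97.0 cfs at t = 0.5 h

Subtracting baseflow gives direct-runoff ordinates: 0.0, 37.0, 97.0, 82.0, 69.0, 59.0, 0.0 cfs.
The maximum is 97.0 cfs, occurring at the reading for t = 0.5 h.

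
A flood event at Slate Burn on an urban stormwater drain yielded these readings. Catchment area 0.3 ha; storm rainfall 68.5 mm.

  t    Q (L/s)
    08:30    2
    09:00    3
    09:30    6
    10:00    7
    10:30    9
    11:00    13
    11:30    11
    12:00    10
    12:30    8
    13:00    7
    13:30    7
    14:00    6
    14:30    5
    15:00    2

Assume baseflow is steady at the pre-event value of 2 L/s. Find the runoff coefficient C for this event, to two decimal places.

ΣQ_DR = 68.00 L/s; V = ΣQ_DR·Δt = 1.224 × 10^5 L.
Runoff depth d = V / A = 40.80 mm.
C = d / P = 40.80 / 68.5 = 0.60.

C ≈ 0.60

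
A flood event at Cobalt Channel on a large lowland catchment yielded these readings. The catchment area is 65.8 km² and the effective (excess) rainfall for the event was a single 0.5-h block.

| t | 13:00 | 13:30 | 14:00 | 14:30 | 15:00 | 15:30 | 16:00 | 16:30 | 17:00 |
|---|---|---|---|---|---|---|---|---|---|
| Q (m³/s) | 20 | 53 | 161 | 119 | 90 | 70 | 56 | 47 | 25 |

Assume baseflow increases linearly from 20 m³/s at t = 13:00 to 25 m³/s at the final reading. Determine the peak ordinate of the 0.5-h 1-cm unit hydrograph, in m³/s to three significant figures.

U_p ≈ 117 m³/s

Direct runoff: 0.00, 32.38, 139.75, 97.12, 67.50, 46.88, 32.25, 22.62, 0.00 m³/s; ΣQ_DR = 438.5 m³/s, peak = 139.75 m³/s.
Runoff depth d = ΣQ_DR·Δt / A = 438.5 × 1800 / (65.8 km²) = 12.00 mm.
The 1-cm UH is the DRH scaled by (10 mm)/d, so U_p = 139.75 × 10/12.00 = 117 m³/s.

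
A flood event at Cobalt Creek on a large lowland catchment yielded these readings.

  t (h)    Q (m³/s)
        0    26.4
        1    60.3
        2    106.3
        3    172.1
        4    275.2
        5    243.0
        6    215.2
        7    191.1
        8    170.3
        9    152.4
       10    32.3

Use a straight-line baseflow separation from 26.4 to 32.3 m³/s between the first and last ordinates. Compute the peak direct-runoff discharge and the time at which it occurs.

Subtracting baseflow gives direct-runoff ordinates: 0.00, 33.31, 78.72, 143.93, 246.44, 213.65, 185.26, 160.57, 139.18, 120.69, 0.00 m³/s.
The maximum is 246.44 m³/s, occurring at the reading for t = 4 h.

Q_p = 246.44 m³/s at t = 4 h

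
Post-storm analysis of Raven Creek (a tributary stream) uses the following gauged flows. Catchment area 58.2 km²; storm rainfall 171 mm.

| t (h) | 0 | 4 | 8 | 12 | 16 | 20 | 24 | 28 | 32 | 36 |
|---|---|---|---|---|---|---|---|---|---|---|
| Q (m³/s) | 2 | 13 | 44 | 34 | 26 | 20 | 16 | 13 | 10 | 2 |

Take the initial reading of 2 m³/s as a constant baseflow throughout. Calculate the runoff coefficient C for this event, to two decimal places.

C ≈ 0.23

ΣQ_DR = 160.0 m³/s; V = ΣQ_DR·Δt = 2.304 × 10^6 m³.
Runoff depth d = V / A = 39.59 mm.
C = d / P = 39.59 / 171 = 0.23.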